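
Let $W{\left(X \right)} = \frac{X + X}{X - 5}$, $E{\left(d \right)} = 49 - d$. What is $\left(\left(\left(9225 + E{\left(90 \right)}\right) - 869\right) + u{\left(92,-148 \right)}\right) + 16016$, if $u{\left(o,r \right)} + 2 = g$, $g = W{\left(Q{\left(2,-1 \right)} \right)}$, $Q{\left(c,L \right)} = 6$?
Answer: $24341$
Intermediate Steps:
$W{\left(X \right)} = \frac{2 X}{-5 + X}$
$g = 12$ ($g = 2 \cdot 6 \frac{1}{-5 + 6} = 2 \cdot 6 \cdot 1^{-1} = 2 \cdot 6 \cdot 1 = 12$)
$u{\left(o,r \right)} = 10$ ($u{\left(o,r \right)} = -2 + 12 = 10$)
$\left(\left(\left(9225 + E{\left(90 \right)}\right) - 869\right) + u{\left(92,-148 \right)}\right) + 16016 = \left(\left(\left(9225 + \left(49 - 90\right)\right) - 869\right) + 10\right) + 16016 = \left(\left(\left(9225 - 41\right) - 869\right) + 10\right) + 16016 = \left(\left(9184 - 869\right) + 10\right) + 16016 = \left(8315 + 10\right) + 16016 = 8325 + 16016 = 24341$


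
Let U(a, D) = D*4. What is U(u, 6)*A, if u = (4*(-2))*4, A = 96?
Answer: 2304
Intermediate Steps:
u = -32 (u = -8*4 = -32)
U(a, D) = 4*D
U(u, 6)*A = (4*6)*96 = 24*96 = 2304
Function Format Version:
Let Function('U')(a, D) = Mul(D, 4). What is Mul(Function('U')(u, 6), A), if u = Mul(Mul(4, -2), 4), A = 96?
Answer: 2304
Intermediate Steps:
u = -32 (u = Mul(-8, 4) = -32)
Function('U')(a, D) = Mul(4, D)
Mul(Function('U')(u, 6), A) = Mul(Mul(4, 6), 96) = Mul(24, 96) = 2304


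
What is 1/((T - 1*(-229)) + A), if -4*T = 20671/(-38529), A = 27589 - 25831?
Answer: 154116/306249163 ≈ 0.00050324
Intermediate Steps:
A = 1758
T = 20671/154116 (T = -20671/(4*(-38529)) = -20671*(-1)/(4*38529) = -¼*(-20671/38529) = 20671/154116 ≈ 0.13413)
1/((T - 1*(-229)) + A) = 1/((20671/154116 - 1*(-229)) + 1758) = 1/((20671/154116 + 229) + 1758) = 1/(35313235/154116 + 1758) = 1/(306249163/154116) = 154116/306249163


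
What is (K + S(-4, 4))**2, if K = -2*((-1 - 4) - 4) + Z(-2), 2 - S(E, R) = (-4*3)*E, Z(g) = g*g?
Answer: 576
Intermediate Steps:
Z(g) = g**2
S(E, R) = 2 + 12*E (S(E, R) = 2 - (-4*3)*E = 2 - (-12)*E = 2 + 12*E)
K = 22 (K = -2*((-1 - 4) - 4) + (-2)**2 = -2*(-5 - 4) + 4 = -2*(-9) + 4 = 18 + 4 = 22)
(K + S(-4, 4))**2 = (22 + (2 + 12*(-4)))**2 = (22 + (2 - 48))**2 = (22 - 46)**2 = (-24)**2 = 576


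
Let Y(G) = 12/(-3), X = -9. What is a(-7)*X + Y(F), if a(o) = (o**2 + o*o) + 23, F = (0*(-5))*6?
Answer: -1093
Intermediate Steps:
F = 0 (F = 0*6 = 0)
a(o) = 23 + 2*o**2 (a(o) = (o**2 + o**2) + 23 = 2*o**2 + 23 = 23 + 2*o**2)
Y(G) = -4 (Y(G) = 12*(-1/3) = -4)
a(-7)*X + Y(F) = (23 + 2*(-7)**2)*(-9) - 4 = (23 + 2*49)*(-9) - 4 = (23 + 98)*(-9) - 4 = 121*(-9) - 4 = -1089 - 4 = -1093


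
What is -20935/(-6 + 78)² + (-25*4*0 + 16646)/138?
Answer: 13900639/119232 ≈ 116.58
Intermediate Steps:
-20935/(-6 + 78)² + (-25*4*0 + 16646)/138 = -20935/(72²) + (-100*0 + 16646)*(1/138) = -20935/5184 + (0 + 16646)*(1/138) = -20935*1/5184 + 16646*(1/138) = -20935/5184 + 8323/69 = 13900639/119232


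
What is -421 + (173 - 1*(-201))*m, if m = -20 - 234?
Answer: -95417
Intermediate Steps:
m = -254
-421 + (173 - 1*(-201))*m = -421 + (173 - 1*(-201))*(-254) = -421 + (173 + 201)*(-254) = -421 + 374*(-254) = -421 - 94996 = -95417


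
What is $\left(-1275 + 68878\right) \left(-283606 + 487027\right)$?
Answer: $13751869863$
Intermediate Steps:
$\left(-1275 + 68878\right) \left(-283606 + 487027\right) = 67603 \cdot 203421 = 13751869863$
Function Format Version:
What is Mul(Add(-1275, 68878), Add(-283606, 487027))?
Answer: 13751869863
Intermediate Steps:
Mul(Add(-1275, 68878), Add(-283606, 487027)) = Mul(67603, 203421) = 13751869863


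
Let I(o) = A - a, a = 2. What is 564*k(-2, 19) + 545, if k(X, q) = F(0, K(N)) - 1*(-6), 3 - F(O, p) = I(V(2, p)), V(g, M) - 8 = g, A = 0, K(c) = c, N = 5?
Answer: 6749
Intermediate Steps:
V(g, M) = 8 + g
I(o) = -2 (I(o) = 0 - 1*2 = 0 - 2 = -2)
F(O, p) = 5 (F(O, p) = 3 - 1*(-2) = 3 + 2 = 5)
k(X, q) = 11 (k(X, q) = 5 - 1*(-6) = 5 + 6 = 11)
564*k(-2, 19) + 545 = 564*11 + 545 = 6204 + 545 = 6749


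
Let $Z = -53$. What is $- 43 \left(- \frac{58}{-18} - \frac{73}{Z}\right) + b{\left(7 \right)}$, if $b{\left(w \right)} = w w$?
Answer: $- \frac{70969}{477} \approx -148.78$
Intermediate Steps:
$b{\left(w \right)} = w^{2}$
$- 43 \left(- \frac{58}{-18} - \frac{73}{Z}\right) + b{\left(7 \right)} = - 43 \left(- \frac{58}{-18} - \frac{73}{-53}\right) + 7^{2} = - 43 \left(\left(-58\right) \left(- \frac{1}{18}\right) - - \frac{73}{53}\right) + 49 = - 43 \left(\frac{29}{9} + \frac{73}{53}\right) + 49 = \left(-43\right) \frac{2194}{477} + 49 = - \frac{94342}{477} + 49 = - \frac{70969}{477}$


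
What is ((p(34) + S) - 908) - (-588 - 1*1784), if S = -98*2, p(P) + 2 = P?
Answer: 1300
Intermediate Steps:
p(P) = -2 + P
S = -196
((p(34) + S) - 908) - (-588 - 1*1784) = (((-2 + 34) - 196) - 908) - (-588 - 1*1784) = ((32 - 196) - 908) - (-588 - 1784) = (-164 - 908) - 1*(-2372) = -1072 + 2372 = 1300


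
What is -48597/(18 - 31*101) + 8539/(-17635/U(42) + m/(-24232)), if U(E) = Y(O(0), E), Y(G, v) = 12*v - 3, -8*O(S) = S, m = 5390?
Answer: -150906133485777/669344356615 ≈ -225.45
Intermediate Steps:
O(S) = -S/8
Y(G, v) = -3 + 12*v
U(E) = -3 + 12*E
-48597/(18 - 31*101) + 8539/(-17635/U(42) + m/(-24232)) = -48597/(18 - 31*101) + 8539/(-17635/(-3 + 12*42) + 5390/(-24232)) = -48597/(18 - 3131) + 8539/(-17635/(-3 + 504) + 5390*(-1/24232)) = -48597/(-3113) + 8539/(-17635/501 - 2695/12116) = -48597*(-1/3113) + 8539/(-17635*1/501 - 2695/12116) = 48597/3113 + 8539/(-17635/501 - 2695/12116) = 48597/3113 + 8539/(-215015855/6070116) = 48597/3113 + 8539*(-6070116/215015855) = 48597/3113 - 51832720524/215015855 = -150906133485777/669344356615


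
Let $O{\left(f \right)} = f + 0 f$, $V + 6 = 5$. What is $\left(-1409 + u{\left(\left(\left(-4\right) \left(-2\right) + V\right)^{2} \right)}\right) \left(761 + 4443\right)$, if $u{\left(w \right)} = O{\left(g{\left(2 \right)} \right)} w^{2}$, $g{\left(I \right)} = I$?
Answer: $17657172$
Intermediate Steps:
$V = -1$ ($V = -6 + 5 = -1$)
$O{\left(f \right)} = f$ ($O{\left(f \right)} = f + 0 = f$)
$u{\left(w \right)} = 2 w^{2}$
$\left(-1409 + u{\left(\left(\left(-4\right) \left(-2\right) + V\right)^{2} \right)}\right) \left(761 + 4443\right) = \left(-1409 + 2 \left(\left(\left(-4\right) \left(-2\right) - 1\right)^{2}\right)^{2}\right) \left(761 + 4443\right) = \left(-1409 + 2 \left(\left(8 - 1\right)^{2}\right)^{2}\right) 5204 = \left(-1409 + 2 \left(7^{2}\right)^{2}\right) 5204 = \left(-1409 + 2 \cdot 49^{2}\right) 5204 = \left(-1409 + 2 \cdot 2401\right) 5204 = \left(-1409 + 4802\right) 5204 = 3393 \cdot 5204 = 17657172$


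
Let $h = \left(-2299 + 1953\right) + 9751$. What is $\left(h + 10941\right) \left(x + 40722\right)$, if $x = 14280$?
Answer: $1119070692$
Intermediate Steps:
$h = 9405$ ($h = -346 + 9751 = 9405$)
$\left(h + 10941\right) \left(x + 40722\right) = \left(9405 + 10941\right) \left(14280 + 40722\right) = 20346 \cdot 55002 = 1119070692$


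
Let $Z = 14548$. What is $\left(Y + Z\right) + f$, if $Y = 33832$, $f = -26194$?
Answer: $22186$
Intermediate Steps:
$\left(Y + Z\right) + f = \left(33832 + 14548\right) - 26194 = 48380 - 26194 = 22186$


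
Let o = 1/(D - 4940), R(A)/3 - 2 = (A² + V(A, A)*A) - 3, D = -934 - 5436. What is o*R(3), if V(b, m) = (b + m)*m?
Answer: -31/1885 ≈ -0.016446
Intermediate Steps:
D = -6370
V(b, m) = m*(b + m)
R(A) = -3 + 3*A² + 6*A³ (R(A) = 6 + 3*((A² + (A*(A + A))*A) - 3) = 6 + 3*((A² + (A*(2*A))*A) - 3) = 6 + 3*((A² + (2*A²)*A) - 3) = 6 + 3*((A² + 2*A³) - 3) = 6 + 3*(-3 + A² + 2*A³) = 6 + (-9 + 3*A² + 6*A³) = -3 + 3*A² + 6*A³)
o = -1/11310 (o = 1/(-6370 - 4940) = 1/(-11310) = -1/11310 ≈ -8.8417e-5)
o*R(3) = -(-3 + 3*3² + 6*3³)/11310 = -(-3 + 3*9 + 6*27)/11310 = -(-3 + 27 + 162)/11310 = -1/11310*186 = -31/1885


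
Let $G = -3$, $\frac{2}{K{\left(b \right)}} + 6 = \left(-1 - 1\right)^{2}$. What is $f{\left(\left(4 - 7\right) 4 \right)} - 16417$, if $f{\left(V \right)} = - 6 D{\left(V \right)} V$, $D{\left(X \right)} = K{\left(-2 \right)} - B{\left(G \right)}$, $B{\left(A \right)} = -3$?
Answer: $-16273$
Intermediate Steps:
$K{\left(b \right)} = -1$ ($K{\left(b \right)} = \frac{2}{-6 + \left(-1 - 1\right)^{2}} = \frac{2}{-6 + \left(-2\right)^{2}} = \frac{2}{-6 + 4} = \frac{2}{-2} = 2 \left(- \frac{1}{2}\right) = -1$)
$D{\left(X \right)} = 2$ ($D{\left(X \right)} = -1 - -3 = -1 + 3 = 2$)
$f{\left(V \right)} = - 12 V$ ($f{\left(V \right)} = \left(-6\right) 2 V = - 12 V$)
$f{\left(\left(4 - 7\right) 4 \right)} - 16417 = - 12 \left(4 - 7\right) 4 - 16417 = - 12 \left(\left(-3\right) 4\right) - 16417 = \left(-12\right) \left(-12\right) - 16417 = 144 - 16417 = -16273$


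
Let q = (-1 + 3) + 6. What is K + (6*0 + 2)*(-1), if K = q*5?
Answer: 38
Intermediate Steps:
q = 8 (q = 2 + 6 = 8)
K = 40 (K = 8*5 = 40)
K + (6*0 + 2)*(-1) = 40 + (6*0 + 2)*(-1) = 40 + (0 + 2)*(-1) = 40 + 2*(-1) = 40 - 2 = 38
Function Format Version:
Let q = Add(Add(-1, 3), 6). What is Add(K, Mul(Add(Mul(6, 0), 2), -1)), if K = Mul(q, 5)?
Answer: 38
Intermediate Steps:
q = 8 (q = Add(2, 6) = 8)
K = 40 (K = Mul(8, 5) = 40)
Add(K, Mul(Add(Mul(6, 0), 2), -1)) = Add(40, Mul(Add(Mul(6, 0), 2), -1)) = Add(40, Mul(Add(0, 2), -1)) = Add(40, Mul(2, -1)) = Add(40, -2) = 38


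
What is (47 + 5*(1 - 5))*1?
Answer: 27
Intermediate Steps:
(47 + 5*(1 - 5))*1 = (47 + 5*(-4))*1 = (47 - 20)*1 = 27*1 = 27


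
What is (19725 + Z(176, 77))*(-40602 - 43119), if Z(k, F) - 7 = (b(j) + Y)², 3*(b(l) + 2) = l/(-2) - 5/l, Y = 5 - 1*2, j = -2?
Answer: -19828509547/12 ≈ -1.6524e+9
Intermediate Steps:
Y = 3 (Y = 5 - 2 = 3)
b(l) = -2 - 5/(3*l) - l/6 (b(l) = -2 + (l/(-2) - 5/l)/3 = -2 + (l*(-½) - 5/l)/3 = -2 + (-l/2 - 5/l)/3 = -2 + (-5/l - l/2)/3 = -2 + (-5/(3*l) - l/6) = -2 - 5/(3*l) - l/6)
Z(k, F) = 421/36 (Z(k, F) = 7 + ((⅙)*(-10 - 1*(-2)*(12 - 2))/(-2) + 3)² = 7 + ((⅙)*(-½)*(-10 - 1*(-2)*10) + 3)² = 7 + ((⅙)*(-½)*(-10 + 20) + 3)² = 7 + ((⅙)*(-½)*10 + 3)² = 7 + (-⅚ + 3)² = 7 + (13/6)² = 7 + 169/36 = 421/36)
(19725 + Z(176, 77))*(-40602 - 43119) = (19725 + 421/36)*(-40602 - 43119) = (710521/36)*(-83721) = -19828509547/12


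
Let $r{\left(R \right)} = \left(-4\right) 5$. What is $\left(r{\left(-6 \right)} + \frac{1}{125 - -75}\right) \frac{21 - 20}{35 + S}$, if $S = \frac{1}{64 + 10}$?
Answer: $- \frac{147963}{259100} \approx -0.57106$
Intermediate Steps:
$S = \frac{1}{74} \approx 0.013514$
$r{\left(R \right)} = -20$
$\left(r{\left(-6 \right)} + \frac{1}{125 - -75}\right) \frac{21 - 20}{35 + S} = \left(-20 + \frac{1}{125 - -75}\right) \frac{21 - 20}{35 + \frac{1}{74}} = \left(-20 + \frac{1}{125 + 75}\right) 1 \frac{1}{\frac{2591}{74}} = \left(-20 + \frac{1}{200}\right) 1 \cdot \frac{74}{2591} = \left(-20 + \frac{1}{200}\right) \frac{74}{2591} = \left(- \frac{3999}{200}\right) \frac{74}{2591} = - \frac{147963}{259100}$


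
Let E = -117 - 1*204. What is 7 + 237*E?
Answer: -76070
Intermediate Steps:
E = -321 (E = -117 - 204 = -321)
7 + 237*E = 7 + 237*(-321) = 7 - 76077 = -76070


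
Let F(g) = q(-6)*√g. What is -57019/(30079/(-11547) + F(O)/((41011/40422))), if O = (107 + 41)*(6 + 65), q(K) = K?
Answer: -33308331180129072222687/82411624111073768578967 + 151236748219917575944584*√2627/82411624111073768578967 ≈ 93.655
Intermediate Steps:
O = 10508 (O = 148*71 = 10508)
F(g) = -6*√g
-57019/(30079/(-11547) + F(O)/((41011/40422))) = -57019/(30079/(-11547) + (-12*√2627)/((41011/40422))) = -57019/(30079*(-1/11547) + (-12*√2627)/((41011*(1/40422)))) = -57019/(-30079/11547 + (-12*√2627)/(41011/40422)) = -57019/(-30079/11547 - 12*√2627*(40422/41011)) = -57019/(-30079/11547 - 485064*√2627/41011)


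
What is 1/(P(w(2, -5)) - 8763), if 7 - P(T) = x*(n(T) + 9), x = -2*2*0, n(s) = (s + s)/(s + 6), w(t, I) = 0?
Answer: -1/8756 ≈ -0.00011421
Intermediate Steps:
n(s) = 2*s/(6 + s) (n(s) = (2*s)/(6 + s) = 2*s/(6 + s))
x = 0 (x = -4*0 = 0)
P(T) = 7 (P(T) = 7 - 0*(2*T/(6 + T) + 9) = 7 - 0*(9 + 2*T/(6 + T)) = 7 - 1*0 = 7 + 0 = 7)
1/(P(w(2, -5)) - 8763) = 1/(7 - 8763) = 1/(-8756) = -1/8756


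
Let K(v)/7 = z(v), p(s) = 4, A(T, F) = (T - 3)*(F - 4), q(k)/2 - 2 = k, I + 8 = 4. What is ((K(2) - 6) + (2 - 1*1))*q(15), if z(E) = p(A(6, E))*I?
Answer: -3978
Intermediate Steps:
I = -4 (I = -8 + 4 = -4)
q(k) = 4 + 2*k
A(T, F) = (-4 + F)*(-3 + T) (A(T, F) = (-3 + T)*(-4 + F) = (-4 + F)*(-3 + T))
z(E) = -16 (z(E) = 4*(-4) = -16)
K(v) = -112 (K(v) = 7*(-16) = -112)
((K(2) - 6) + (2 - 1*1))*q(15) = ((-112 - 6) + (2 - 1*1))*(4 + 2*15) = (-118 + (2 - 1))*(4 + 30) = (-118 + 1)*34 = -117*34 = -3978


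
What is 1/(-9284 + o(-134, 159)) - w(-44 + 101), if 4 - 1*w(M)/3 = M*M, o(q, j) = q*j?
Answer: 297793649/30590 ≈ 9735.0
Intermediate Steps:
o(q, j) = j*q
w(M) = 12 - 3*M**2 (w(M) = 12 - 3*M*M = 12 - 3*M**2)
1/(-9284 + o(-134, 159)) - w(-44 + 101) = 1/(-9284 + 159*(-134)) - (12 - 3*(-44 + 101)**2) = 1/(-9284 - 21306) - (12 - 3*57**2) = 1/(-30590) - (12 - 3*3249) = -1/30590 - (12 - 9747) = -1/30590 - 1*(-9735) = -1/30590 + 9735 = 297793649/30590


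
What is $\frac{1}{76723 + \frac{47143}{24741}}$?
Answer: $\frac{24741}{1898250886} \approx 1.3034 \cdot 10^{-5}$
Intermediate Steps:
$\frac{1}{76723 + \frac{47143}{24741}} = \frac{1}{\frac{1898250886}{24741}} = \frac{24741}{1898250886}$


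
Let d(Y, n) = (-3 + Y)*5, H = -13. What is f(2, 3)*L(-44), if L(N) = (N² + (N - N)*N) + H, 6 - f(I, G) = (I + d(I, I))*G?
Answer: 28845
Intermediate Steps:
d(Y, n) = -15 + 5*Y
f(I, G) = 6 - G*(-15 + 6*I) (f(I, G) = 6 - (I + (-15 + 5*I))*G = 6 - (-15 + 6*I)*G = 6 - G*(-15 + 6*I))
L(N) = -13 + N² (L(N) = (N² + (N - N)*N) - 13 = (N² + 0*N) - 13 = (N² + 0) - 13 = N² - 13 = -13 + N²)
f(2, 3)*L(-44) = (6 + 15*3 - 6*3*2)*(-13 + (-44)²) = (6 + 45 - 36)*(-13 + 1936) = 15*1923 = 28845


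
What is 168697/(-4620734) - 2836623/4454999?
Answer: -13858825307585/20585365349266 ≈ -0.67324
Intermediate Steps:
168697/(-4620734) - 2836623/4454999 = 168697*(-1/4620734) - 2836623*1/4454999 = -168697/4620734 - 2836623/4454999 = -13858825307585/20585365349266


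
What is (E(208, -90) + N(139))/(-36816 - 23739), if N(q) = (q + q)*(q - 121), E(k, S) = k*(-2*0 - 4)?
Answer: -4172/60555 ≈ -0.068896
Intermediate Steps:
E(k, S) = -4*k (E(k, S) = k*(0 - 4) = k*(-4) = -4*k)
N(q) = 2*q*(-121 + q) (N(q) = (2*q)*(-121 + q) = 2*q*(-121 + q))
(E(208, -90) + N(139))/(-36816 - 23739) = (-4*208 + 2*139*(-121 + 139))/(-36816 - 23739) = (-832 + 2*139*18)/(-60555) = (-832 + 5004)*(-1/60555) = 4172*(-1/60555) = -4172/60555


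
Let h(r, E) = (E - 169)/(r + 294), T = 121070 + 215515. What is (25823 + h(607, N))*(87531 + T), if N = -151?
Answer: 580445232444/53 ≈ 1.0952e+10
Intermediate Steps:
T = 336585
h(r, E) = (-169 + E)/(294 + r)
(25823 + h(607, N))*(87531 + T) = (25823 + (-169 - 151)/(294 + 607))*(87531 + 336585) = (25823 - 320/901)*424116 = (23266203/901)*424116 = 580445232444/53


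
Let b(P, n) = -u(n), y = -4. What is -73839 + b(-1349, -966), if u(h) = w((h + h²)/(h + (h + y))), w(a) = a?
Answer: -71010057/968 ≈ -73358.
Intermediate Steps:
u(h) = (h + h²)/(-4 + 2*h) (u(h) = (h + h²)/(h + (h - 4)) = (h + h²)/(h + (-4 + h)) = (h + h²)/(-4 + 2*h))
b(P, n) = -n*(1 + n)/(2*(-2 + n))
-73839 + b(-1349, -966) = -73839 - 1*(-966)*(1 - 966)/(-4 + 2*(-966)) = -73839 - 1*(-966)*(-965)/(-4 - 1932) = -73839 - 1*(-966)*(-965)/(-1936) = -73839 - 1*(-966)*(-1/1936)*(-965) = -73839 + 466095/968 = -71010057/968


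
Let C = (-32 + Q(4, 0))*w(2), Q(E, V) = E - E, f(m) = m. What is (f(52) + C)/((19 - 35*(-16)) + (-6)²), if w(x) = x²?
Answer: -76/615 ≈ -0.12358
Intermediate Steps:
Q(E, V) = 0
C = -128 (C = (-32 + 0)*2² = -32*4 = -128)
(f(52) + C)/((19 - 35*(-16)) + (-6)²) = (52 - 128)/((19 - 35*(-16)) + (-6)²) = -76/((19 + 560) + 36) = -76/(579 + 36) = -76/615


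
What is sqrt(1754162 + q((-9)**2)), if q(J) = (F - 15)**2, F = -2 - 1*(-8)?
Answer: sqrt(1754243) ≈ 1324.5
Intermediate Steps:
F = 6 (F = -2 + 8 = 6)
q(J) = 81 (q(J) = (6 - 15)**2 = (-9)**2 = 81)
sqrt(1754162 + q((-9)**2)) = sqrt(1754162 + 81) = sqrt(1754243)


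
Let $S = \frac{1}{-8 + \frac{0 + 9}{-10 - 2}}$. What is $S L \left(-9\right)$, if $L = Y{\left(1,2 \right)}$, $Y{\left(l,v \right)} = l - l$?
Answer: $0$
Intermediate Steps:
$Y{\left(l,v \right)} = 0$
$L = 0$
$S = - \frac{4}{35}$ ($S = \frac{1}{-8 + \frac{9}{-12}} = \frac{1}{-8 + 9 \left(- \frac{1}{12}\right)} = \frac{1}{-8 - \frac{3}{4}} = \frac{1}{- \frac{35}{4}} = - \frac{4}{35} \approx -0.11429$)
$S L \left(-9\right) = \left(- \frac{4}{35}\right) 0 \left(-9\right) = 0 \left(-9\right) = 0$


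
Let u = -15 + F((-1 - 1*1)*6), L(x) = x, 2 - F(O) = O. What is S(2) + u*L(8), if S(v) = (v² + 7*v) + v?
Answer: 12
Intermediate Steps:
S(v) = v² + 8*v
F(O) = 2 - O
u = -1 (u = -15 + (2 - (-1 - 1*1)*6) = -15 + (2 - (-1 - 1)*6) = -15 + (2 - (-2)*6) = -15 + (2 - 1*(-12)) = -15 + (2 + 12) = -15 + 14 = -1)
S(2) + u*L(8) = 2*(8 + 2) - 1*8 = 2*10 - 8 = 20 - 8 = 12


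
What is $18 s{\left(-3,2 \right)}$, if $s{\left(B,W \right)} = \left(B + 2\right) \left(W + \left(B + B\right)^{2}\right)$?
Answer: $-684$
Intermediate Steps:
$s{\left(B,W \right)} = \left(2 + B\right) \left(W + 4 B^{2}\right)$ ($s{\left(B,W \right)} = \left(2 + B\right) \left(W + \left(2 B\right)^{2}\right) = \left(2 + B\right) \left(W + 4 B^{2}\right)$)
$18 s{\left(-3,2 \right)} = 18 \left(2 \cdot 2 + 4 \left(-3\right)^{3} + 8 \left(-3\right)^{2} - 6\right) = 18 \left(4 + 4 \left(-27\right) + 8 \cdot 9 - 6\right) = 18 \left(4 - 108 + 72 - 6\right) = 18 \left(-38\right) = -684$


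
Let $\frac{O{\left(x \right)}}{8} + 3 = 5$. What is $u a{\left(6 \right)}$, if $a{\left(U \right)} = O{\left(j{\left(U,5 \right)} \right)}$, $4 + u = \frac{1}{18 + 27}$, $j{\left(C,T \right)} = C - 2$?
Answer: $- \frac{2864}{45} \approx -63.644$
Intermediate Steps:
$j{\left(C,T \right)} = -2 + C$ ($j{\left(C,T \right)} = C - 2 = -2 + C$)
$O{\left(x \right)} = 16$ ($O{\left(x \right)} = -24 + 8 \cdot 5 = -24 + 40 = 16$)
$u = - \frac{179}{45}$ ($u = -4 + \frac{1}{18 + 27} = -4 + \frac{1}{45} = - \frac{179}{45} \approx -3.9778$)
$a{\left(U \right)} = 16$
$u a{\left(6 \right)} = \left(- \frac{179}{45}\right) 16 = - \frac{2864}{45}$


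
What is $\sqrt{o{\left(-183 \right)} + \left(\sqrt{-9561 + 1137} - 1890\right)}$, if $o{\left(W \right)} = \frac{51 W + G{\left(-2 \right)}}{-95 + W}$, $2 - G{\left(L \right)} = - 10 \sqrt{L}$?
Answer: $\frac{\sqrt{-143472742 - 2780 i \sqrt{2} + 1391112 i \sqrt{26}}}{278} \approx 1.0642 + 43.099 i$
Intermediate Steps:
$G{\left(L \right)} = 2 + 10 \sqrt{L}$ ($G{\left(L \right)} = 2 - - 10 \sqrt{L} = 2 + 10 \sqrt{L}$)
$o{\left(W \right)} = \frac{2 + 51 W + 10 i \sqrt{2}}{-95 + W}$ ($o{\left(W \right)} = \frac{51 W + \left(2 + 10 \sqrt{-2}\right)}{-95 + W} = \frac{51 W + \left(2 + 10 i \sqrt{2}\right)}{-95 + W} = \frac{2 + 51 W + 10 i \sqrt{2}}{-95 + W}$)
$\sqrt{o{\left(-183 \right)} + \left(\sqrt{-9561 + 1137} - 1890\right)} = \sqrt{\frac{2 + 51 \left(-183\right) + 10 i \sqrt{2}}{-95 - 183} + \left(\sqrt{-9561 + 1137} - 1890\right)} = \sqrt{\frac{2 - 9333 + 10 i \sqrt{2}}{-278} - \left(1890 - \sqrt{-8424}\right)} = \sqrt{- \frac{-9331 + 10 i \sqrt{2}}{278} - \left(1890 - 18 i \sqrt{26}\right)} = \sqrt{\left(\frac{9331}{278} - \frac{5 i \sqrt{2}}{139}\right) - \left(1890 - 18 i \sqrt{26}\right)} = \sqrt{- \frac{516089}{278} + 18 i \sqrt{26} - \frac{5 i \sqrt{2}}{139}}$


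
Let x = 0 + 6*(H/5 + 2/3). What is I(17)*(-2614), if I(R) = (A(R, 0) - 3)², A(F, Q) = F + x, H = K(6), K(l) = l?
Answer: -41499864/25 ≈ -1.6600e+6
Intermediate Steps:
H = 6
x = 56/5 (x = 0 + 6*(6/5 + 2/3) = 0 + 6*(6*(⅕) + 2*(⅓)) = 0 + 6*(6/5 + ⅔) = 0 + 6*(28/15) = 0 + 56/5 = 56/5 ≈ 11.200)
A(F, Q) = 56/5 + F (A(F, Q) = F + 56/5 = 56/5 + F)
I(R) = (41/5 + R)² (I(R) = ((56/5 + R) - 3)² = (41/5 + R)²)
I(17)*(-2614) = ((41 + 5*17)²/25)*(-2614) = ((41 + 85)²/25)*(-2614) = ((1/25)*126²)*(-2614) = ((1/25)*15876)*(-2614) = (15876/25)*(-2614) = -41499864/25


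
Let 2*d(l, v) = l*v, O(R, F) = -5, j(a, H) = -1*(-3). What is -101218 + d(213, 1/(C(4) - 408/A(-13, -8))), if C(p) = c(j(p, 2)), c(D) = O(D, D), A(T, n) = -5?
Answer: -77531923/766 ≈ -1.0122e+5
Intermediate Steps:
j(a, H) = 3
c(D) = -5
C(p) = -5
d(l, v) = l*v/2 (d(l, v) = (l*v)/2 = l*v/2)
-101218 + d(213, 1/(C(4) - 408/A(-13, -8))) = -101218 + (½)*213/(-5 - 408/(-5)) = -101218 + (½)*213/(-5 - 408*(-⅕)) = -101218 + (½)*213/(-5 + 408/5) = -101218 + (½)*213/(383/5) = -101218 + (½)*213*(5/383) = -101218 + 1065/766 = -77531923/766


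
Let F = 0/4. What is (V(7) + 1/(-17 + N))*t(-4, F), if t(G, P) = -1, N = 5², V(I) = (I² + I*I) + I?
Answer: -841/8 ≈ -105.13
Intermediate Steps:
V(I) = I + 2*I² (V(I) = (I² + I²) + I = 2*I² + I = I + 2*I²)
F = 0 (F = 0*(¼) = 0)
N = 25
(V(7) + 1/(-17 + N))*t(-4, F) = (7*(1 + 2*7) + 1/(-17 + 25))*(-1) = (7*(1 + 14) + 1/8)*(-1) = (7*15 + ⅛)*(-1) = (105 + ⅛)*(-1) = (841/8)*(-1) = -841/8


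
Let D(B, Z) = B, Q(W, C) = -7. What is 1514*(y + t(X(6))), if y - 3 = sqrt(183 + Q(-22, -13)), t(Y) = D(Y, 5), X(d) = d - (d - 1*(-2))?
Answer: 1514 + 6056*sqrt(11) ≈ 21599.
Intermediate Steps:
X(d) = -2 (X(d) = d - (d + 2) = d - (2 + d) = d + (-2 - d) = -2)
t(Y) = Y
y = 3 + 4*sqrt(11) (y = 3 + sqrt(183 - 7) = 3 + sqrt(176) = 3 + 4*sqrt(11) ≈ 16.267)
1514*(y + t(X(6))) = 1514*((3 + 4*sqrt(11)) - 2) = 1514*(1 + 4*sqrt(11)) = 1514 + 6056*sqrt(11)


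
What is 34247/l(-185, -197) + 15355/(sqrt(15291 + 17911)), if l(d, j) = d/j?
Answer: 6746659/185 + 15355*sqrt(33202)/33202 ≈ 36553.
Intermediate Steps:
34247/l(-185, -197) + 15355/(sqrt(15291 + 17911)) = 34247/((-185/(-197))) + 15355/(sqrt(15291 + 17911)) = 34247/((-185*(-1/197))) + 15355/(sqrt(33202)) = 34247/(185/197) + 15355*(sqrt(33202)/33202) = 34247*(197/185) + 15355*sqrt(33202)/33202 = 6746659/185 + 15355*sqrt(33202)/33202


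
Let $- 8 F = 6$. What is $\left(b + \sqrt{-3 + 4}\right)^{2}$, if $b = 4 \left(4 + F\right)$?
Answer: $196$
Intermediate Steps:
$F = - \frac{3}{4}$ ($F = \left(- \frac{1}{8}\right) 6 = - \frac{3}{4} \approx -0.75$)
$b = 13$ ($b = 4 \left(4 - \frac{3}{4}\right) = 4 \cdot \frac{13}{4} = 13$)
$\left(b + \sqrt{-3 + 4}\right)^{2} = \left(13 + \sqrt{-3 + 4}\right)^{2} = \left(13 + \sqrt{1}\right)^{2} = \left(13 + 1\right)^{2} = 14^{2} = 196$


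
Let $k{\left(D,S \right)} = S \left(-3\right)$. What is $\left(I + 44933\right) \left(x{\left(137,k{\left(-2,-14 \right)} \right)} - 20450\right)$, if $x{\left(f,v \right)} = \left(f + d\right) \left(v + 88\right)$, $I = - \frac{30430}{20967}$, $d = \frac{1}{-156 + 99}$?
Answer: $- \frac{141886635816410}{1195119} \approx -1.1872 \cdot 10^{8}$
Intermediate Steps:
$d = - \frac{1}{57}$ ($d = \frac{1}{-57} = - \frac{1}{57} \approx -0.017544$)
$I = - \frac{30430}{20967}$ ($I = \left(-30430\right) \frac{1}{20967} = - \frac{30430}{20967} \approx -1.4513$)
$k{\left(D,S \right)} = - 3 S$
$x{\left(f,v \right)} = \left(88 + v\right) \left(- \frac{1}{57} + f\right)$ ($x{\left(f,v \right)} = \left(f - \frac{1}{57}\right) \left(v + 88\right) = \left(- \frac{1}{57} + f\right) \left(88 + v\right) = \left(88 + v\right) \left(- \frac{1}{57} + f\right)$)
$\left(I + 44933\right) \left(x{\left(137,k{\left(-2,-14 \right)} \right)} - 20450\right) = \left(- \frac{30430}{20967} + 44933\right) \left(\left(- \frac{88}{57} + 88 \cdot 137 - \frac{\left(-3\right) \left(-14\right)}{57} + 137 \left(\left(-3\right) \left(-14\right)\right)\right) - 20450\right) = \frac{942079781 \left(\left(- \frac{88}{57} + 12056 - \frac{14}{19} + 137 \cdot 42\right) - 20450\right)}{20967} = \frac{942079781 \left(\left(- \frac{88}{57} + 12056 - \frac{14}{19} + 5754\right) - 20450\right)}{20967} = \frac{942079781 \left(\frac{1015040}{57} - 20450\right)}{20967} = \frac{942079781}{20967} \left(- \frac{150610}{57}\right) = - \frac{141886635816410}{1195119}$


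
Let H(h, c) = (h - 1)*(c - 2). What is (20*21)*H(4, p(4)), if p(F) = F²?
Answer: 17640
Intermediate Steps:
H(h, c) = (-1 + h)*(-2 + c)
(20*21)*H(4, p(4)) = (20*21)*(2 - 1*4² - 2*4 + 4²*4) = 420*(2 - 1*16 - 8 + 16*4) = 420*(2 - 16 - 8 + 64) = 420*42 = 17640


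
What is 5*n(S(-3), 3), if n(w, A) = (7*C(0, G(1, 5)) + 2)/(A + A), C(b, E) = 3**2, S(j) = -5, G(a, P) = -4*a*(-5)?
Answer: 325/6 ≈ 54.167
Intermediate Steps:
G(a, P) = 20*a
C(b, E) = 9
n(w, A) = 65/(2*A) (n(w, A) = (7*9 + 2)/(A + A) = (63 + 2)/((2*A)) = 65*(1/(2*A)) = 65/(2*A))
5*n(S(-3), 3) = 5*((65/2)/3) = 5*((65/2)*(1/3)) = 5*(65/6) = 325/6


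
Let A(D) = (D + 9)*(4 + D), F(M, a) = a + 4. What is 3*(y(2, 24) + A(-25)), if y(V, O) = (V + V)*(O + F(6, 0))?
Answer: 1344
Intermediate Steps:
F(M, a) = 4 + a
A(D) = (4 + D)*(9 + D) (A(D) = (9 + D)*(4 + D) = (4 + D)*(9 + D))
y(V, O) = 2*V*(4 + O) (y(V, O) = (V + V)*(O + (4 + 0)) = (2*V)*(O + 4) = (2*V)*(4 + O) = 2*V*(4 + O))
3*(y(2, 24) + A(-25)) = 3*(2*2*(4 + 24) + (36 + (-25)² + 13*(-25))) = 3*(2*2*28 + (36 + 625 - 325)) = 3*(112 + 336) = 3*448 = 1344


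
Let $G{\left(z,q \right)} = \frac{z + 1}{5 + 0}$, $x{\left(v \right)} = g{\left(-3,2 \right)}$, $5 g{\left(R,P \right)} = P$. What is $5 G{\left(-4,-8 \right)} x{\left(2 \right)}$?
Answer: $- \frac{6}{5} \approx -1.2$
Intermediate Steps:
$g{\left(R,P \right)} = \frac{P}{5}$
$x{\left(v \right)} = \frac{2}{5}$ ($x{\left(v \right)} = \frac{1}{5} \cdot 2 = \frac{2}{5}$)
$G{\left(z,q \right)} = \frac{1}{5} + \frac{z}{5}$ ($G{\left(z,q \right)} = \frac{1 + z}{5} = \left(1 + z\right) \frac{1}{5} = \frac{1}{5} + \frac{z}{5}$)
$5 G{\left(-4,-8 \right)} x{\left(2 \right)} = 5 \left(\frac{1}{5} + \frac{1}{5} \left(-4\right)\right) \frac{2}{5} = 5 \left(\frac{1}{5} - \frac{4}{5}\right) \frac{2}{5} = 5 \left(- \frac{3}{5}\right) \frac{2}{5} = \left(-3\right) \frac{2}{5} = - \frac{6}{5}$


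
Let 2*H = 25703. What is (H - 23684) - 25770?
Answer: -73205/2 ≈ -36603.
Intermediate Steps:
H = 25703/2 (H = (½)*25703 = 25703/2 ≈ 12852.)
(H - 23684) - 25770 = (25703/2 - 23684) - 25770 = -21665/2 - 25770 = -73205/2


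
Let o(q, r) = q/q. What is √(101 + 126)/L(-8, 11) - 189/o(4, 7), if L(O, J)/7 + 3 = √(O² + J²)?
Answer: -189 + √41995/1232 + 3*√227/1232 ≈ -188.80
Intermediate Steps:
L(O, J) = -21 + 7*√(J² + O²) (L(O, J) = -21 + 7*√(O² + J²) = -21 + 7*√(J² + O²))
o(q, r) = 1
√(101 + 126)/L(-8, 11) - 189/o(4, 7) = √(101 + 126)/(-21 + 7*√(11² + (-8)²)) - 189/1 = √227/(-21 + 7*√(121 + 64)) - 189*1 = √227/(-21 + 7*√185) - 189 = -189 + √227/(-21 + 7*√185)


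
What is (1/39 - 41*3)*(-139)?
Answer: 666644/39 ≈ 17093.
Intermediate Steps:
(1/39 - 41*3)*(-139) = (1/39 - 123)*(-139) = -4796/39*(-139) = 666644/39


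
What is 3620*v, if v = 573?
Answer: 2074260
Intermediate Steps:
3620*v = 3620*573 = 2074260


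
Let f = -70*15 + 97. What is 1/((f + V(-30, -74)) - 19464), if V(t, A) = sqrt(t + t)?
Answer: -20417/416853949 - 2*I*sqrt(15)/416853949 ≈ -4.8979e-5 - 1.8582e-8*I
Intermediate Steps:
f = -953 (f = -1050 + 97 = -953)
V(t, A) = sqrt(2)*sqrt(t) (V(t, A) = sqrt(2*t) = sqrt(2)*sqrt(t))
1/((f + V(-30, -74)) - 19464) = 1/((-953 + sqrt(2)*sqrt(-30)) - 19464) = 1/((-953 + sqrt(2)*(I*sqrt(30))) - 19464) = 1/((-953 + 2*I*sqrt(15)) - 19464) = 1/(-20417 + 2*I*sqrt(15))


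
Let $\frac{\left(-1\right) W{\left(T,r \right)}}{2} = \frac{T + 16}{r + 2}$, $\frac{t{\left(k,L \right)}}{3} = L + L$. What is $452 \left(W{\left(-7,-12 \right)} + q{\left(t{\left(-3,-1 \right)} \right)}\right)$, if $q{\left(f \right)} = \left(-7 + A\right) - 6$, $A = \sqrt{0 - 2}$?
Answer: $- \frac{25312}{5} + 452 i \sqrt{2} \approx -5062.4 + 639.22 i$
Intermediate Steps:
$t{\left(k,L \right)} = 6 L$ ($t{\left(k,L \right)} = 3 \left(L + L\right) = 3 \cdot 2 L = 6 L$)
$A = i \sqrt{2}$ ($A = \sqrt{-2} = i \sqrt{2} \approx 1.4142 i$)
$q{\left(f \right)} = -13 + i \sqrt{2}$ ($q{\left(f \right)} = \left(-7 + i \sqrt{2}\right) - 6 = -13 + i \sqrt{2}$)
$W{\left(T,r \right)} = - \frac{2 \left(16 + T\right)}{2 + r}$ ($W{\left(T,r \right)} = - 2 \frac{T + 16}{r + 2} = - 2 \frac{16 + T}{2 + r} = - \frac{2 \left(16 + T\right)}{2 + r}$)
$452 \left(W{\left(-7,-12 \right)} + q{\left(t{\left(-3,-1 \right)} \right)}\right) = 452 \left(\frac{2 \left(-16 - -7\right)}{2 - 12} - \left(13 - i \sqrt{2}\right)\right) = 452 \left(\frac{2 \left(-16 + 7\right)}{-10} - \left(13 - i \sqrt{2}\right)\right) = 452 \left(2 \left(- \frac{1}{10}\right) \left(-9\right) - \left(13 - i \sqrt{2}\right)\right) = 452 \left(\frac{9}{5} - \left(13 - i \sqrt{2}\right)\right) = 452 \left(- \frac{56}{5} + i \sqrt{2}\right) = - \frac{25312}{5} + 452 i \sqrt{2}$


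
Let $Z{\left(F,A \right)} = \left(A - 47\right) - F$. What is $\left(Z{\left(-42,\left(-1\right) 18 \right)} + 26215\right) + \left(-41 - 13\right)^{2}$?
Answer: $29108$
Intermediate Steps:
$Z{\left(F,A \right)} = -47 + A - F$ ($Z{\left(F,A \right)} = \left(-47 + A\right) - F = -47 + A - F$)
$\left(Z{\left(-42,\left(-1\right) 18 \right)} + 26215\right) + \left(-41 - 13\right)^{2} = \left(\left(-47 - 18 - -42\right) + 26215\right) + \left(-41 - 13\right)^{2} = \left(\left(-47 - 18 + 42\right) + 26215\right) + \left(-54\right)^{2} = \left(-23 + 26215\right) + 2916 = 26192 + 2916 = 29108$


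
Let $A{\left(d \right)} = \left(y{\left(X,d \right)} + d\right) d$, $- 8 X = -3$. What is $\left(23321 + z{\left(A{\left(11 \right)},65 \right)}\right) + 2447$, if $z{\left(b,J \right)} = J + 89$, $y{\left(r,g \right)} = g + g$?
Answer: $25922$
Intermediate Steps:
$X = \frac{3}{8}$ ($X = \left(- \frac{1}{8}\right) \left(-3\right) = \frac{3}{8} \approx 0.375$)
$y{\left(r,g \right)} = 2 g$
$A{\left(d \right)} = 3 d^{2}$ ($A{\left(d \right)} = \left(2 d + d\right) d = 3 d d = 3 d^{2}$)
$z{\left(b,J \right)} = 89 + J$
$\left(23321 + z{\left(A{\left(11 \right)},65 \right)}\right) + 2447 = \left(23321 + \left(89 + 65\right)\right) + 2447 = \left(23321 + 154\right) + 2447 = 23475 + 2447 = 25922$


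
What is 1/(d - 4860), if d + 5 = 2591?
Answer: -1/2274 ≈ -0.00043975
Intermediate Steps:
d = 2586 (d = -5 + 2591 = 2586)
1/(d - 4860) = 1/(2586 - 4860) = 1/(-2274) = -1/2274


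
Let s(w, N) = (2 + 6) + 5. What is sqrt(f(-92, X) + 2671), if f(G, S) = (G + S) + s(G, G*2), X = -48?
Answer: 4*sqrt(159) ≈ 50.438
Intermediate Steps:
s(w, N) = 13 (s(w, N) = 8 + 5 = 13)
f(G, S) = 13 + G + S (f(G, S) = (G + S) + 13 = 13 + G + S)
sqrt(f(-92, X) + 2671) = sqrt((13 - 92 - 48) + 2671) = sqrt(-127 + 2671) = sqrt(2544) = 4*sqrt(159)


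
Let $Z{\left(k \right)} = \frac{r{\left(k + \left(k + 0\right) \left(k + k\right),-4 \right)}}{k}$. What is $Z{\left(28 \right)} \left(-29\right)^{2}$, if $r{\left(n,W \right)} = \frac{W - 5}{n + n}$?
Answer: $- \frac{2523}{29792} \approx -0.084687$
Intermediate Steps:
$r{\left(n,W \right)} = \frac{-5 + W}{2 n}$
$Z{\left(k \right)} = - \frac{9}{2 k \left(k + 2 k^{2}\right)}$ ($Z{\left(k \right)} = \frac{\frac{1}{2} \frac{1}{k + \left(k + 0\right) \left(k + k\right)} \left(-5 - 4\right)}{k} = \frac{\frac{1}{2} \frac{1}{k + k 2 k} \left(-9\right)}{k} = \frac{\frac{1}{2} \frac{1}{k + 2 k^{2}} \left(-9\right)}{k} = \frac{\left(- \frac{9}{2}\right) \frac{1}{k + 2 k^{2}}}{k} = - \frac{9}{2 k \left(k + 2 k^{2}\right)}$)
$Z{\left(28 \right)} \left(-29\right)^{2} = - \frac{9}{2 \cdot 784 \left(1 + 2 \cdot 28\right)} \left(-29\right)^{2} = \left(- \frac{9}{2}\right) \frac{1}{784} \frac{1}{1 + 56} \cdot 841 = \left(- \frac{9}{2}\right) \frac{1}{784} \cdot \frac{1}{57} \cdot 841 = \left(- \frac{3}{29792}\right) 841 = - \frac{2523}{29792}$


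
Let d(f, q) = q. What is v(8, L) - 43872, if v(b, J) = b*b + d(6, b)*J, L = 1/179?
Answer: -7841624/179 ≈ -43808.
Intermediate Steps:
L = 1/179 ≈ 0.0055866
v(b, J) = b² + J*b (v(b, J) = b*b + b*J = b² + J*b)
v(8, L) - 43872 = 8*(1/179 + 8) - 43872 = 8*(1433/179) - 43872 = 11464/179 - 43872 = -7841624/179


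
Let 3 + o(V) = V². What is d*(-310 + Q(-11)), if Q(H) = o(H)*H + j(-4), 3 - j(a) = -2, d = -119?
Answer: 190757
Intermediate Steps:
o(V) = -3 + V²
j(a) = 5 (j(a) = 3 - 1*(-2) = 3 + 2 = 5)
Q(H) = 5 + H*(-3 + H²) (Q(H) = (-3 + H²)*H + 5 = H*(-3 + H²) + 5 = 5 + H*(-3 + H²))
d*(-310 + Q(-11)) = -119*(-310 + (5 - 11*(-3 + (-11)²))) = -119*(-310 + (5 - 11*(-3 + 121))) = -119*(-310 + (5 - 11*118)) = -119*(-310 + (5 - 1298)) = -119*(-310 - 1293) = -119*(-1603) = 190757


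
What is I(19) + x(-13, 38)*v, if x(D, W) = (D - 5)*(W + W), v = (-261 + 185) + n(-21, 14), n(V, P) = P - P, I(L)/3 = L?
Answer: 104025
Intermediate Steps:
I(L) = 3*L
n(V, P) = 0
v = -76 (v = (-261 + 185) + 0 = -76 + 0 = -76)
x(D, W) = 2*W*(-5 + D) (x(D, W) = (-5 + D)*(2*W) = 2*W*(-5 + D))
I(19) + x(-13, 38)*v = 3*19 + (2*38*(-5 - 13))*(-76) = 57 + (2*38*(-18))*(-76) = 57 - 1368*(-76) = 57 + 103968 = 104025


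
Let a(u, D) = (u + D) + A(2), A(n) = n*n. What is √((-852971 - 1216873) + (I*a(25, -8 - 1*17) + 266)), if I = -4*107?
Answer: I*√2071290 ≈ 1439.2*I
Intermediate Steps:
A(n) = n²
a(u, D) = 4 + D + u (a(u, D) = (u + D) + 2² = (D + u) + 4 = 4 + D + u)
I = -428
√((-852971 - 1216873) + (I*a(25, -8 - 1*17) + 266)) = √((-852971 - 1216873) + (-428*(4 + (-8 - 1*17) + 25) + 266)) = √(-2069844 + (-428*(4 + (-8 - 17) + 25) + 266)) = √(-2069844 + (-428*(4 - 25 + 25) + 266)) = √(-2069844 + (-428*4 + 266)) = √(-2069844 + (-1712 + 266)) = √(-2069844 - 1446) = √(-2071290) = I*√2071290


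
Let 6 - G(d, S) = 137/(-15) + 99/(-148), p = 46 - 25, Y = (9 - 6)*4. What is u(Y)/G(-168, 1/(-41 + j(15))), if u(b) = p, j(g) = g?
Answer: 46620/35081 ≈ 1.3289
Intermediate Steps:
Y = 12 (Y = 3*4 = 12)
p = 21
G(d, S) = 35081/2220 (G(d, S) = 6 - (137/(-15) + 99/(-148)) = 6 - (137*(-1/15) + 99*(-1/148)) = 6 - (-137/15 - 99/148) = 6 - 1*(-21761/2220) = 6 + 21761/2220 = 35081/2220)
u(b) = 21
u(Y)/G(-168, 1/(-41 + j(15))) = 21/(35081/2220) = 21*(2220/35081) = 46620/35081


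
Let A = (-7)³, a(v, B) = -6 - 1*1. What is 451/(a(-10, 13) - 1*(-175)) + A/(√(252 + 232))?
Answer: -23851/1848 ≈ -12.906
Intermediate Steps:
a(v, B) = -7 (a(v, B) = -6 - 1 = -7)
A = -343
451/(a(-10, 13) - 1*(-175)) + A/(√(252 + 232)) = 451/(-7 - 1*(-175)) - 343/√(252 + 232) = 451/(-7 + 175) - 343/(√484) = 451/168 - 343/22 = -23851/1848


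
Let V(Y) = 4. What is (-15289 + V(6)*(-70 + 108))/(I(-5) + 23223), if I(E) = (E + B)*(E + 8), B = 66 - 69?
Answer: -15137/23199 ≈ -0.65248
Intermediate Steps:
B = -3
I(E) = (-3 + E)*(8 + E) (I(E) = (E - 3)*(E + 8) = (-3 + E)*(8 + E))
(-15289 + V(6)*(-70 + 108))/(I(-5) + 23223) = (-15289 + 4*(-70 + 108))/((-24 + (-5)² + 5*(-5)) + 23223) = (-15289 + 4*38)/((-24 + 25 - 25) + 23223) = (-15289 + 152)/(-24 + 23223) = -15137/23199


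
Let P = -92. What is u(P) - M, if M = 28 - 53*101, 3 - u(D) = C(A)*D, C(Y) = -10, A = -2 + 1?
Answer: 4408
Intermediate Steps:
A = -1
u(D) = 3 + 10*D (u(D) = 3 - (-10)*D = 3 + 10*D)
M = -5325 (M = 28 - 5353 = -5325)
u(P) - M = (3 + 10*(-92)) - 1*(-5325) = (3 - 920) + 5325 = -917 + 5325 = 4408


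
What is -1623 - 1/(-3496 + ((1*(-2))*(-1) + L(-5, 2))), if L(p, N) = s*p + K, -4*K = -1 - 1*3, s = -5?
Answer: -5628563/3468 ≈ -1623.0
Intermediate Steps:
K = 1 (K = -(-1 - 1*3)/4 = -(-1 - 3)/4 = -¼*(-4) = 1)
L(p, N) = 1 - 5*p (L(p, N) = -5*p + 1 = 1 - 5*p)
-1623 - 1/(-3496 + ((1*(-2))*(-1) + L(-5, 2))) = -1623 - 1/(-3496 + ((1*(-2))*(-1) + (1 - 5*(-5)))) = -1623 - 1/(-3496 + (-2*(-1) + (1 + 25))) = -1623 - 1/(-3496 + (2 + 26)) = -1623 - 1/(-3496 + 28) = -1623 - 1/(-3468) = -1623 - 1*(-1/3468) = -1623 + 1/3468 = -5628563/3468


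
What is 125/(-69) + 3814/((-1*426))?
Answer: -52736/4899 ≈ -10.765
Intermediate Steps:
125/(-69) + 3814/((-1*426)) = 125*(-1/69) + 3814/(-426) = -125/69 + 3814*(-1/426) = -125/69 - 1907/213 = -52736/4899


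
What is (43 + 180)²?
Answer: 49729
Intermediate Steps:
(43 + 180)² = 223² = 49729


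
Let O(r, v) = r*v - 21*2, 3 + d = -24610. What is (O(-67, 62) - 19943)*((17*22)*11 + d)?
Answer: 494825361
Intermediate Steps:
d = -24613 (d = -3 - 24610 = -24613)
O(r, v) = -42 + r*v (O(r, v) = r*v - 42 = -42 + r*v)
(O(-67, 62) - 19943)*((17*22)*11 + d) = ((-42 - 67*62) - 19943)*((17*22)*11 - 24613) = ((-42 - 4154) - 19943)*(374*11 - 24613) = (-4196 - 19943)*(4114 - 24613) = -24139*(-20499) = 494825361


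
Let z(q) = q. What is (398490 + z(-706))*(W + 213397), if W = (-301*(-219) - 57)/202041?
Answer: 1905606755038664/22449 ≈ 8.4886e+10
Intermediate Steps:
W = 7318/22449 (W = (65919 - 57)*(1/202041) = 65862*(1/202041) = 7318/22449 ≈ 0.32598)
(398490 + z(-706))*(W + 213397) = (398490 - 706)*(7318/22449 + 213397) = 397784*(4790556571/22449) = 1905606755038664/22449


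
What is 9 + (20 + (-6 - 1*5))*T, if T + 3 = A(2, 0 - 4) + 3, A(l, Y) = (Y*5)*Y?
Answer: 729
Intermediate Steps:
A(l, Y) = 5*Y² (A(l, Y) = (5*Y)*Y = 5*Y²)
T = 80 (T = -3 + (5*(0 - 4)² + 3) = -3 + (5*(-4)² + 3) = -3 + (5*16 + 3) = -3 + (80 + 3) = -3 + 83 = 80)
9 + (20 + (-6 - 1*5))*T = 9 + (20 + (-6 - 1*5))*80 = 9 + (20 + (-6 - 5))*80 = 9 + (20 - 11)*80 = 9 + 9*80 = 9 + 720 = 729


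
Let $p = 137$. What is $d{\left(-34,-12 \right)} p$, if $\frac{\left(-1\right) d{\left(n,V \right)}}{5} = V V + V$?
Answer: $-90420$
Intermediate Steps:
$d{\left(n,V \right)} = - 5 V - 5 V^{2}$ ($d{\left(n,V \right)} = - 5 \left(V V + V\right) = - 5 \left(V^{2} + V\right) = - 5 \left(V + V^{2}\right) = - 5 V - 5 V^{2}$)
$d{\left(-34,-12 \right)} p = \left(-5\right) \left(-12\right) \left(1 - 12\right) 137 = \left(-5\right) \left(-12\right) \left(-11\right) 137 = \left(-660\right) 137 = -90420$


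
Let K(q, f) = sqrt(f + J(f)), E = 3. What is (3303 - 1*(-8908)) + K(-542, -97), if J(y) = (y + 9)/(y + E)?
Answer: 12211 + I*sqrt(212205)/47 ≈ 12211.0 + 9.8012*I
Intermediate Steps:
J(y) = (9 + y)/(3 + y) (J(y) = (y + 9)/(y + 3) = (9 + y)/(3 + y))
K(q, f) = sqrt(f + (9 + f)/(3 + f))
(3303 - 1*(-8908)) + K(-542, -97) = (3303 - 1*(-8908)) + sqrt((9 - 97 - 97*(3 - 97))/(3 - 97)) = (3303 + 8908) + sqrt((9 - 97 - 97*(-94))/(-94)) = 12211 + sqrt(-(9 - 97 + 9118)/94) = 12211 + sqrt(-1/94*9030) = 12211 + sqrt(-4515/47) = 12211 + I*sqrt(212205)/47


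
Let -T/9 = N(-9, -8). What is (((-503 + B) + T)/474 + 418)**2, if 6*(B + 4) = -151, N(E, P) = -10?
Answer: 1406925727321/8088336 ≈ 1.7395e+5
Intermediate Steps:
T = 90 (T = -9*(-10) = 90)
B = -175/6 (B = -4 + (1/6)*(-151) = -4 - 151/6 = -175/6 ≈ -29.167)
(((-503 + B) + T)/474 + 418)**2 = (((-503 - 175/6) + 90)/474 + 418)**2 = ((-3193/6 + 90)*(1/474) + 418)**2 = (-2653/6*1/474 + 418)**2 = (-2653/2844 + 418)**2 = (1186139/2844)**2 = 1406925727321/8088336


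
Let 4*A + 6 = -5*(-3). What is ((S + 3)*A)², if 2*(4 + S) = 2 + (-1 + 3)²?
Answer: 81/4 ≈ 20.250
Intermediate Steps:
A = 9/4 (A = -3/2 + (-5*(-3))/4 = -3/2 + (¼)*15 = -3/2 + 15/4 = 9/4 ≈ 2.2500)
S = -1 (S = -4 + (2 + (-1 + 3)²)/2 = -4 + (2 + 2²)/2 = -4 + (2 + 4)/2 = -4 + (½)*6 = -4 + 3 = -1)
((S + 3)*A)² = ((-1 + 3)*(9/4))² = (2*(9/4))² = (9/2)² = 81/4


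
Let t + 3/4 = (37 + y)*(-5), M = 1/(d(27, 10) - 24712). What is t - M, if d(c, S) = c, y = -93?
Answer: 27573149/98740 ≈ 279.25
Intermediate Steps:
M = -1/24685 (M = 1/(27 - 24712) = 1/(-24685) = -1/24685 ≈ -4.0510e-5)
t = 1117/4 (t = -¾ + (37 - 93)*(-5) = -¾ - 56*(-5) = -¾ + 280 = 1117/4 ≈ 279.25)
t - M = 1117/4 - 1*(-1/24685) = 1117/4 + 1/24685 = 27573149/98740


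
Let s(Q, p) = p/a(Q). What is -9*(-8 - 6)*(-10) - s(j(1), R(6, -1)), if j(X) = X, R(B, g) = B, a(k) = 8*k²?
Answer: -5043/4 ≈ -1260.8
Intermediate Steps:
s(Q, p) = p/(8*Q²) (s(Q, p) = p/((8*Q²)) = p*(1/(8*Q²)) = p/(8*Q²))
-9*(-8 - 6)*(-10) - s(j(1), R(6, -1)) = -9*(-8 - 6)*(-10) - 6/(8*1²) = -9*(-14)*(-10) - 6/8 = 126*(-10) - 1*¾ = -1260 - ¾ = -5043/4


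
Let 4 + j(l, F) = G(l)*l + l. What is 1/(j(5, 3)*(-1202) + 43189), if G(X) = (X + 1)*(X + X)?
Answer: -1/318613 ≈ -3.1386e-6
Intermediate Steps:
G(X) = 2*X*(1 + X) (G(X) = (1 + X)*(2*X) = 2*X*(1 + X))
j(l, F) = -4 + l + 2*l²*(1 + l) (j(l, F) = -4 + ((2*l*(1 + l))*l + l) = -4 + (2*l²*(1 + l) + l) = -4 + (l + 2*l²*(1 + l)) = -4 + l + 2*l²*(1 + l))
1/(j(5, 3)*(-1202) + 43189) = 1/((-4 + 5 + 2*5²*(1 + 5))*(-1202) + 43189) = 1/((-4 + 5 + 2*25*6)*(-1202) + 43189) = 1/((-4 + 5 + 300)*(-1202) + 43189) = 1/(301*(-1202) + 43189) = 1/(-361802 + 43189) = 1/(-318613) = -1/318613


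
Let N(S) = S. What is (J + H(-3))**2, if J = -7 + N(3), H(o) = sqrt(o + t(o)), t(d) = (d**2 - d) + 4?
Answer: (4 - sqrt(13))**2 ≈ 0.15559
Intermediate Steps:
t(d) = 4 + d**2 - d
H(o) = sqrt(4 + o**2) (H(o) = sqrt(o + (4 + o**2 - o)) = sqrt(4 + o**2))
J = -4 (J = -7 + 3 = -4)
(J + H(-3))**2 = (-4 + sqrt(4 + (-3)**2))**2 = (-4 + sqrt(4 + 9))**2 = (-4 + sqrt(13))**2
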